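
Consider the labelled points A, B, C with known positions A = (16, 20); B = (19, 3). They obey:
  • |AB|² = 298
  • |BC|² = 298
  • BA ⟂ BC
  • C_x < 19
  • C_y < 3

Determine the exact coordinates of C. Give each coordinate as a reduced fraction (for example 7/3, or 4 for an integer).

C = (2, 0)

1. C_x = 2  [[BA ⟂ BC ⇒ -3x+17y+6=0] ∩ [|C−(19, 3)|²=298]]
2. C_y = 0  [[BA ⟂ BC ⇒ -3x+17y+6=0] ∩ [|C−(19, 3)|²=298]]
   so C = (2, 0)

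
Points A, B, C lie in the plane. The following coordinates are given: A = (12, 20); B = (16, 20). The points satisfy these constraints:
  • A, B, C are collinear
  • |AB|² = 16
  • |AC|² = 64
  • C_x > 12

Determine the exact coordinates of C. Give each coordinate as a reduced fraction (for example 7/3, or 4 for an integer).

1. C_x = 20  [[A, B, C are collinear ⇒ 4y-80=0] ∩ [|C−(12, 20)|²=64]]
2. C_y = 20  [[A, B, C are collinear ⇒ 4y-80=0] ∩ [|C−(12, 20)|²=64]]
   so C = (20, 20)

C = (20, 20)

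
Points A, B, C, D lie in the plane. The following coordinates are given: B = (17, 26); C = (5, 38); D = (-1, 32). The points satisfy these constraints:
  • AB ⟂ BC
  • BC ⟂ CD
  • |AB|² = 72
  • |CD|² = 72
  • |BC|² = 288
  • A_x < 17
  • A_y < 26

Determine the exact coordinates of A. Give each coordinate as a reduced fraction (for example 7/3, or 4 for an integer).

A = (11, 20)

1. A_x = 11  [[AB ⟂ BC ⇒ 12x-12y+108=0] ∩ [|A−(17, 26)|²=72]]
2. A_y = 20  [[AB ⟂ BC ⇒ 12x-12y+108=0] ∩ [|A−(17, 26)|²=72]]
   so A = (11, 20)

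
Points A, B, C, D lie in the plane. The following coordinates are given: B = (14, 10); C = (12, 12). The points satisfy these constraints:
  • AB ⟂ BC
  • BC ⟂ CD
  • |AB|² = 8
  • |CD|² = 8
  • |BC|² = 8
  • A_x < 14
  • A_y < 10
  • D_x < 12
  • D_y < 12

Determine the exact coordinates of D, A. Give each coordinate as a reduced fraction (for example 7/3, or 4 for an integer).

D = (10, 10)
A = (12, 8)

1. D_x = 10  [[BC ⟂ CD ⇒ -2x+2y=0] ∩ [|D−(12, 12)|²=8]]
2. D_y = 10  [[BC ⟂ CD ⇒ -2x+2y=0] ∩ [|D−(12, 12)|²=8]]
   so D = (10, 10)
3. A_x = 12  [[AB ⟂ BC ⇒ 2x-2y-8=0] ∩ [|A−(14, 10)|²=8]]
4. A_y = 8  [[AB ⟂ BC ⇒ 2x-2y-8=0] ∩ [|A−(14, 10)|²=8]]
   so A = (12, 8)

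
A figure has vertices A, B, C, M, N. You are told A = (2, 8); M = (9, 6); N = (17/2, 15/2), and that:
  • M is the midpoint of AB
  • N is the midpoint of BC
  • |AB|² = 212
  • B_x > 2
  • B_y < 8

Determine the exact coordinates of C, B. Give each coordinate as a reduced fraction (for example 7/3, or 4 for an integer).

1. B_x = 16  [B = 2·M−A = 2·(9, 6)−(2, 8)]
2. B_y = 4  [B = 2·M−A = 2·(9, 6)−(2, 8)]
   so B = (16, 4)
3. C_x = 1  [C = 2·N−B = 2·(17/2, 15/2)−(16, 4)]
4. C_y = 11  [C = 2·N−B = 2·(17/2, 15/2)−(16, 4)]
   so C = (1, 11)

C = (1, 11)
B = (16, 4)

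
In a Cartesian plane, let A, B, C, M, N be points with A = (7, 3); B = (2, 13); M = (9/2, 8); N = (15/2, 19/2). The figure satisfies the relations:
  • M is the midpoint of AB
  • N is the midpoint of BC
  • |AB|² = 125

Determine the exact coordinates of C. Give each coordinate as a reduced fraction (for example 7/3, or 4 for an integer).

1. C_x = 13  [C = 2·N−B = 2·(15/2, 19/2)−(2, 13)]
2. C_y = 6  [C = 2·N−B = 2·(15/2, 19/2)−(2, 13)]
   so C = (13, 6)

C = (13, 6)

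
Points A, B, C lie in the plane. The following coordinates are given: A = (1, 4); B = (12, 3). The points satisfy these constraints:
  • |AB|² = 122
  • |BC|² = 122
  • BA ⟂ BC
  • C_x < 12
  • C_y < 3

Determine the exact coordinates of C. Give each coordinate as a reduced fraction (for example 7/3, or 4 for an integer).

1. C_x = 11  [[BA ⟂ BC ⇒ -11x+1y+129=0] ∩ [|C−(12, 3)|²=122]]
2. C_y = -8  [[BA ⟂ BC ⇒ -11x+1y+129=0] ∩ [|C−(12, 3)|²=122]]
   so C = (11, -8)

C = (11, -8)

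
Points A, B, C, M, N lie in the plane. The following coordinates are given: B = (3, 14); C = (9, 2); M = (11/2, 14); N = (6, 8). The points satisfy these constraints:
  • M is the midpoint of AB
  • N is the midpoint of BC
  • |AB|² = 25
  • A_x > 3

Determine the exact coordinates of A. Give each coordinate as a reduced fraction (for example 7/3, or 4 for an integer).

A = (8, 14)

1. A_x = 8  [A = 2·M−B = 2·(11/2, 14)−(3, 14)]
2. A_y = 14  [A = 2·M−B = 2·(11/2, 14)−(3, 14)]
   so A = (8, 14)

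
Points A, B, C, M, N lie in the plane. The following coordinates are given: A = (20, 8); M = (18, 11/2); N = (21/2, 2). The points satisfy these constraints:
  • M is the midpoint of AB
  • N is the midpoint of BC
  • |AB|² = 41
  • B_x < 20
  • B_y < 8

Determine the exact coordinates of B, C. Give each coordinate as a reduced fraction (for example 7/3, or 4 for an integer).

B = (16, 3)
C = (5, 1)

1. B_x = 16  [B = 2·M−A = 2·(18, 11/2)−(20, 8)]
2. B_y = 3  [B = 2·M−A = 2·(18, 11/2)−(20, 8)]
   so B = (16, 3)
3. C_x = 5  [C = 2·N−B = 2·(21/2, 2)−(16, 3)]
4. C_y = 1  [C = 2·N−B = 2·(21/2, 2)−(16, 3)]
   so C = (5, 1)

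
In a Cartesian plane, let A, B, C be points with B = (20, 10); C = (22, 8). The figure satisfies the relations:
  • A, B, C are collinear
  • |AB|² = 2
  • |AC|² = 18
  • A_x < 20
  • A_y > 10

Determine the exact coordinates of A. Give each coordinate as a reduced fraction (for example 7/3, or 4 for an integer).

1. A_x = 19  [[A, B, C are collinear ⇒ 2x+2y-60=0] ∩ [|A−(20, 10)|²=2]]
2. A_y = 11  [[A, B, C are collinear ⇒ 2x+2y-60=0] ∩ [|A−(20, 10)|²=2]]
   so A = (19, 11)

A = (19, 11)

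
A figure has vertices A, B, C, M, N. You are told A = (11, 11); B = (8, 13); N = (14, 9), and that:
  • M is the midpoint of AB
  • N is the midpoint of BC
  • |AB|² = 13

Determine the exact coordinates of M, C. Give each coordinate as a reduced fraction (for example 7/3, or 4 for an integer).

M = (19/2, 12)
C = (20, 5)

1. M_x = 19/2  [2·M = A+B = (11, 11)+(8, 13)]
2. M_y = 12  [2·M = A+B = (11, 11)+(8, 13)]
   so M = (19/2, 12)
3. C_x = 20  [C = 2·N−B = 2·(14, 9)−(8, 13)]
4. C_y = 5  [C = 2·N−B = 2·(14, 9)−(8, 13)]
   so C = (20, 5)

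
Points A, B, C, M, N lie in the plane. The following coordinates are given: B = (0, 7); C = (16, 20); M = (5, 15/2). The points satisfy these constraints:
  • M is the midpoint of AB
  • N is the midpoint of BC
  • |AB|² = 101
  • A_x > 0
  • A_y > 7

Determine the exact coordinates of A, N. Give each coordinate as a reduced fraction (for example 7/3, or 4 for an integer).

1. A_x = 10  [A = 2·M−B = 2·(5, 15/2)−(0, 7)]
2. A_y = 8  [A = 2·M−B = 2·(5, 15/2)−(0, 7)]
   so A = (10, 8)
3. N_x = 8  [2·N = B+C = (0, 7)+(16, 20)]
4. N_y = 27/2  [2·N = B+C = (0, 7)+(16, 20)]
   so N = (8, 27/2)

A = (10, 8)
N = (8, 27/2)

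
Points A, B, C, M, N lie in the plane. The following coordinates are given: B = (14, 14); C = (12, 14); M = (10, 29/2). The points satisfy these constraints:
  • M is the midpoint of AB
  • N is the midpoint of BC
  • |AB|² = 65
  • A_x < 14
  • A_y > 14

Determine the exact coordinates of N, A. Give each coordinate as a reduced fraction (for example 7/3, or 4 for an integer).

N = (13, 14)
A = (6, 15)

1. A_x = 6  [A = 2·M−B = 2·(10, 29/2)−(14, 14)]
2. A_y = 15  [A = 2·M−B = 2·(10, 29/2)−(14, 14)]
   so A = (6, 15)
3. N_x = 13  [2·N = B+C = (14, 14)+(12, 14)]
4. N_y = 14  [2·N = B+C = (14, 14)+(12, 14)]
   so N = (13, 14)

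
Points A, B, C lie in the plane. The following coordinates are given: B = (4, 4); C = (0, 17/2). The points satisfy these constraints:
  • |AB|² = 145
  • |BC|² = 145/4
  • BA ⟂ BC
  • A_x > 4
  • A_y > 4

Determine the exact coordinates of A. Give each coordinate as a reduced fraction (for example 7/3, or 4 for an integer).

1. A_x = 13  [[BA ⟂ BC ⇒ -4x+9/2y-2=0] ∩ [|A−(4, 4)|²=145]]
2. A_y = 12  [[BA ⟂ BC ⇒ -4x+9/2y-2=0] ∩ [|A−(4, 4)|²=145]]
   so A = (13, 12)

A = (13, 12)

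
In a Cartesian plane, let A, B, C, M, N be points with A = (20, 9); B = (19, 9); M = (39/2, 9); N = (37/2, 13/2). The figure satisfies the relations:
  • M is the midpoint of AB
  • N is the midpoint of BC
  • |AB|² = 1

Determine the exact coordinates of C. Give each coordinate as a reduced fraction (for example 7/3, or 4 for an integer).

1. C_x = 18  [C = 2·N−B = 2·(37/2, 13/2)−(19, 9)]
2. C_y = 4  [C = 2·N−B = 2·(37/2, 13/2)−(19, 9)]
   so C = (18, 4)

C = (18, 4)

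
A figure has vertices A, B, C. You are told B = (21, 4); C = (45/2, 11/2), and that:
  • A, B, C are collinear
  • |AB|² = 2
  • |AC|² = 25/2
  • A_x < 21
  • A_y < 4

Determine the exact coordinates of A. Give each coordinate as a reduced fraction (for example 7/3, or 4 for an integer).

A = (20, 3)

1. A_x = 20  [[A, B, C are collinear ⇒ -3/2x+3/2y+51/2=0] ∩ [|A−(21, 4)|²=2]]
2. A_y = 3  [[A, B, C are collinear ⇒ -3/2x+3/2y+51/2=0] ∩ [|A−(21, 4)|²=2]]
   so A = (20, 3)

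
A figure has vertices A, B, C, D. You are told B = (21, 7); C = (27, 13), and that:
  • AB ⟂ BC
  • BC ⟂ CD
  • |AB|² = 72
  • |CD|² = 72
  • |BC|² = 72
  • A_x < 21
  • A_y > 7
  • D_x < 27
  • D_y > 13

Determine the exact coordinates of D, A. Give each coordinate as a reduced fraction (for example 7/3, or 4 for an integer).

D = (21, 19)
A = (15, 13)

1. D_x = 21  [[BC ⟂ CD ⇒ 6x+6y-240=0] ∩ [|D−(27, 13)|²=72]]
2. D_y = 19  [[BC ⟂ CD ⇒ 6x+6y-240=0] ∩ [|D−(27, 13)|²=72]]
   so D = (21, 19)
3. A_x = 15  [[AB ⟂ BC ⇒ -6x-6y+168=0] ∩ [|A−(21, 7)|²=72]]
4. A_y = 13  [[AB ⟂ BC ⇒ -6x-6y+168=0] ∩ [|A−(21, 7)|²=72]]
   so A = (15, 13)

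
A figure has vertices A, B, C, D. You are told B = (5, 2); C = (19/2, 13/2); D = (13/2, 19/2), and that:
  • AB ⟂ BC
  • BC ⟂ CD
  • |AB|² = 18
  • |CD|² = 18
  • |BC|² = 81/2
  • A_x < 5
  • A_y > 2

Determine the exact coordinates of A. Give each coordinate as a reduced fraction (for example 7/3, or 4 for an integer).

A = (2, 5)

1. A_x = 2  [[AB ⟂ BC ⇒ -9/2x-9/2y+63/2=0] ∩ [|A−(5, 2)|²=18]]
2. A_y = 5  [[AB ⟂ BC ⇒ -9/2x-9/2y+63/2=0] ∩ [|A−(5, 2)|²=18]]
   so A = (2, 5)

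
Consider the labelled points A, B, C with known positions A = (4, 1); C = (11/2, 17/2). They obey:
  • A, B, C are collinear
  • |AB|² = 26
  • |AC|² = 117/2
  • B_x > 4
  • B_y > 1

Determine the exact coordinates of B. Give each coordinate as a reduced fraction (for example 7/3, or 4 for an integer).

1. B_x = 5  [[A, B, C are collinear ⇒ 15/2x-3/2y-57/2=0] ∩ [|B−(4, 1)|²=26]]
2. B_y = 6  [[A, B, C are collinear ⇒ 15/2x-3/2y-57/2=0] ∩ [|B−(4, 1)|²=26]]
   so B = (5, 6)

B = (5, 6)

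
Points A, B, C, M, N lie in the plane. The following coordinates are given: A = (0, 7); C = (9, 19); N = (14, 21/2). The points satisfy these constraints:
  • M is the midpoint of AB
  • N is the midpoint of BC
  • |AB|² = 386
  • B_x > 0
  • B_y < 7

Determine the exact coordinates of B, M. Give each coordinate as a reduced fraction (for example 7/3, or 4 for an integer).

B = (19, 2)
M = (19/2, 9/2)

1. B_x = 19  [B = 2·N−C = 2·(14, 21/2)−(9, 19)]
2. B_y = 2  [B = 2·N−C = 2·(14, 21/2)−(9, 19)]
   so B = (19, 2)
3. M_x = 19/2  [2·M = A+B = (0, 7)+(19, 2)]
4. M_y = 9/2  [2·M = A+B = (0, 7)+(19, 2)]
   so M = (19/2, 9/2)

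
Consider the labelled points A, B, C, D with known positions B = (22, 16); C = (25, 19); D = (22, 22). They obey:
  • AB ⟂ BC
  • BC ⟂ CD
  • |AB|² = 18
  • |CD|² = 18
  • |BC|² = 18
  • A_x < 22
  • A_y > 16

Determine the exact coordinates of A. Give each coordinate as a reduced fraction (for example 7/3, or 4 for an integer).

1. A_x = 19  [[AB ⟂ BC ⇒ -3x-3y+114=0] ∩ [|A−(22, 16)|²=18]]
2. A_y = 19  [[AB ⟂ BC ⇒ -3x-3y+114=0] ∩ [|A−(22, 16)|²=18]]
   so A = (19, 19)

A = (19, 19)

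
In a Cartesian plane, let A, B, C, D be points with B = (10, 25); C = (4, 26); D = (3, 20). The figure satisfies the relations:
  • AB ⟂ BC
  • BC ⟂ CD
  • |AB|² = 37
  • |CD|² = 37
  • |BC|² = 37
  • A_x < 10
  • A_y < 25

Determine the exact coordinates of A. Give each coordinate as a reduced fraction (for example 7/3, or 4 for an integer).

1. A_x = 9  [[AB ⟂ BC ⇒ 6x-1y-35=0] ∩ [|A−(10, 25)|²=37]]
2. A_y = 19  [[AB ⟂ BC ⇒ 6x-1y-35=0] ∩ [|A−(10, 25)|²=37]]
   so A = (9, 19)

A = (9, 19)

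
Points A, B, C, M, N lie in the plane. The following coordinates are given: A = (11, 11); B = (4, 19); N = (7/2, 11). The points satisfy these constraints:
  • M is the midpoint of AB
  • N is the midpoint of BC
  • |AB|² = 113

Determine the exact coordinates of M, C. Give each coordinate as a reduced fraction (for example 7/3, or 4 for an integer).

M = (15/2, 15)
C = (3, 3)

1. M_x = 15/2  [2·M = A+B = (11, 11)+(4, 19)]
2. M_y = 15  [2·M = A+B = (11, 11)+(4, 19)]
   so M = (15/2, 15)
3. C_x = 3  [C = 2·N−B = 2·(7/2, 11)−(4, 19)]
4. C_y = 3  [C = 2·N−B = 2·(7/2, 11)−(4, 19)]
   so C = (3, 3)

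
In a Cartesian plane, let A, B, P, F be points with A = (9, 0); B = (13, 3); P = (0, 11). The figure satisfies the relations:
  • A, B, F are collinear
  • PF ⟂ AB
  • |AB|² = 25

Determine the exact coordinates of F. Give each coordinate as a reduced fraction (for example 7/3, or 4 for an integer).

F = (213/25, -9/25)

1. F_x = 213/25  [[A, B, F are collinear ⇒ -3x+4y+27=0] ∩ [PF ⟂ AB ⇒ 4x+3y-33=0]]
2. F_y = -9/25  [[A, B, F are collinear ⇒ -3x+4y+27=0] ∩ [PF ⟂ AB ⇒ 4x+3y-33=0]]
   so F = (213/25, -9/25)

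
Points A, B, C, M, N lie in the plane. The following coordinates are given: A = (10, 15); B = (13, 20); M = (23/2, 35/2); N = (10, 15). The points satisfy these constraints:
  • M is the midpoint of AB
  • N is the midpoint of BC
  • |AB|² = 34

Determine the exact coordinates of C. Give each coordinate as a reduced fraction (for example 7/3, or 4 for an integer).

C = (7, 10)

1. C_x = 7  [C = 2·N−B = 2·(10, 15)−(13, 20)]
2. C_y = 10  [C = 2·N−B = 2·(10, 15)−(13, 20)]
   so C = (7, 10)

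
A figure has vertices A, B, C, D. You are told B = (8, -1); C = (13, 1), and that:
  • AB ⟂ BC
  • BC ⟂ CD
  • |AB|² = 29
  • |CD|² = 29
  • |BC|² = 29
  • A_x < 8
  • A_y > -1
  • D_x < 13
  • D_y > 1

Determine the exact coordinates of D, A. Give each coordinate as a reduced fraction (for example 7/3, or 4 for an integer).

D = (11, 6)
A = (6, 4)

1. D_x = 11  [[BC ⟂ CD ⇒ 5x+2y-67=0] ∩ [|D−(13, 1)|²=29]]
2. D_y = 6  [[BC ⟂ CD ⇒ 5x+2y-67=0] ∩ [|D−(13, 1)|²=29]]
   so D = (11, 6)
3. A_x = 6  [[AB ⟂ BC ⇒ -5x-2y+38=0] ∩ [|A−(8, -1)|²=29]]
4. A_y = 4  [[AB ⟂ BC ⇒ -5x-2y+38=0] ∩ [|A−(8, -1)|²=29]]
   so A = (6, 4)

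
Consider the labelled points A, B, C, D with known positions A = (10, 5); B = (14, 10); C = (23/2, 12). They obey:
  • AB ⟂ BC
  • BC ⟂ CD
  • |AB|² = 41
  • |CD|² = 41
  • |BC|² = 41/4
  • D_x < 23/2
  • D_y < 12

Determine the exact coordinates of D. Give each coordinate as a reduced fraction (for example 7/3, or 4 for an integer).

1. D_x = 15/2  [[BC ⟂ CD ⇒ -5/2x+2y+19/4=0] ∩ [|D−(23/2, 12)|²=41]]
2. D_y = 7  [[BC ⟂ CD ⇒ -5/2x+2y+19/4=0] ∩ [|D−(23/2, 12)|²=41]]
   so D = (15/2, 7)

D = (15/2, 7)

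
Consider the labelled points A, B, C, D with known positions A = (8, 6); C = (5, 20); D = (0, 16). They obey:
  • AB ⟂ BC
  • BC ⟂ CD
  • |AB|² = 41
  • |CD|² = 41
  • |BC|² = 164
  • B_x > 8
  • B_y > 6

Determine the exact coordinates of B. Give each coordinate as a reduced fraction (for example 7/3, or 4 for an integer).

B = (13, 10)

1. B_x = 13  [[BC ⟂ CD ⇒ 5x+4y-105=0] ∩ [|B−(8, 6)|²=41]]
2. B_y = 10  [[BC ⟂ CD ⇒ 5x+4y-105=0] ∩ [|B−(8, 6)|²=41]]
   so B = (13, 10)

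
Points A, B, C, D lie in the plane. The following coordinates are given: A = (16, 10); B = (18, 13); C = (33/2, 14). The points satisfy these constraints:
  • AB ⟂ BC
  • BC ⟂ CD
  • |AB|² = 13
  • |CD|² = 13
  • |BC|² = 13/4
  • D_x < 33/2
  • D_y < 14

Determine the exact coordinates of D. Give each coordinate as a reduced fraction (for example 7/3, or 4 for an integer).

D = (29/2, 11)

1. D_x = 29/2  [[BC ⟂ CD ⇒ -3/2x+1y+43/4=0] ∩ [|D−(33/2, 14)|²=13]]
2. D_y = 11  [[BC ⟂ CD ⇒ -3/2x+1y+43/4=0] ∩ [|D−(33/2, 14)|²=13]]
   so D = (29/2, 11)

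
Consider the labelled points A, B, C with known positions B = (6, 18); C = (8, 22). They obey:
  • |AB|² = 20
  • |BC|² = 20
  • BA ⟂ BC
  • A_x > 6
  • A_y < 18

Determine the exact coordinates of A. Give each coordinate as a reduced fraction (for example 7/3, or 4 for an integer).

A = (10, 16)

1. A_x = 10  [[BA ⟂ BC ⇒ 2x+4y-84=0] ∩ [|A−(6, 18)|²=20]]
2. A_y = 16  [[BA ⟂ BC ⇒ 2x+4y-84=0] ∩ [|A−(6, 18)|²=20]]
   so A = (10, 16)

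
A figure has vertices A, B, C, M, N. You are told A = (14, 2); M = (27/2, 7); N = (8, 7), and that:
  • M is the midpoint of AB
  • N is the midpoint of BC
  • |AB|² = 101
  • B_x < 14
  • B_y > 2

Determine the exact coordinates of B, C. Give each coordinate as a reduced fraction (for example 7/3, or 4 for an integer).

B = (13, 12)
C = (3, 2)

1. B_x = 13  [B = 2·M−A = 2·(27/2, 7)−(14, 2)]
2. B_y = 12  [B = 2·M−A = 2·(27/2, 7)−(14, 2)]
   so B = (13, 12)
3. C_x = 3  [C = 2·N−B = 2·(8, 7)−(13, 12)]
4. C_y = 2  [C = 2·N−B = 2·(8, 7)−(13, 12)]
   so C = (3, 2)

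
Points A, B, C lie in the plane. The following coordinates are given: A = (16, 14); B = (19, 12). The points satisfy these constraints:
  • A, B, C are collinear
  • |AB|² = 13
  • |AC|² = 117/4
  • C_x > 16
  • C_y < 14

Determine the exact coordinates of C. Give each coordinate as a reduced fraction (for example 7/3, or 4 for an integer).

1. C_x = 41/2  [[A, B, C are collinear ⇒ 2x+3y-74=0] ∩ [|C−(16, 14)|²=117/4]]
2. C_y = 11  [[A, B, C are collinear ⇒ 2x+3y-74=0] ∩ [|C−(16, 14)|²=117/4]]
   so C = (41/2, 11)

C = (41/2, 11)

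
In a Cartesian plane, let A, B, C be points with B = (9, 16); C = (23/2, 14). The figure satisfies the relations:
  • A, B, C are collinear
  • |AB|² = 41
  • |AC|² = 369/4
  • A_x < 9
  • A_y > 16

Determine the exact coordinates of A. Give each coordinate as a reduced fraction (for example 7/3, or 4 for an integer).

1. A_x = 4  [[A, B, C are collinear ⇒ 2x+5/2y-58=0] ∩ [|A−(9, 16)|²=41]]
2. A_y = 20  [[A, B, C are collinear ⇒ 2x+5/2y-58=0] ∩ [|A−(9, 16)|²=41]]
   so A = (4, 20)

A = (4, 20)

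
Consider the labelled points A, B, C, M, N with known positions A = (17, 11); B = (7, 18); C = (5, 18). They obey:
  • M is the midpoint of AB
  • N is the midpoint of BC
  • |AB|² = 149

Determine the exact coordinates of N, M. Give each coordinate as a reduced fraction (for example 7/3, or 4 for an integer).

1. M_x = 12  [2·M = A+B = (17, 11)+(7, 18)]
2. M_y = 29/2  [2·M = A+B = (17, 11)+(7, 18)]
   so M = (12, 29/2)
3. N_x = 6  [2·N = B+C = (7, 18)+(5, 18)]
4. N_y = 18  [2·N = B+C = (7, 18)+(5, 18)]
   so N = (6, 18)

N = (6, 18)
M = (12, 29/2)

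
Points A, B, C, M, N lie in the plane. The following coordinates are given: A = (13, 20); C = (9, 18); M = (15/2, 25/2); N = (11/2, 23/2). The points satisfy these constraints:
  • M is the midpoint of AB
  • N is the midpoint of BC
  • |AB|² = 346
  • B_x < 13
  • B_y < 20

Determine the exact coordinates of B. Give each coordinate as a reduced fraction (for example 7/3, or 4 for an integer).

B = (2, 5)

1. B_x = 2  [B = 2·M−A = 2·(15/2, 25/2)−(13, 20)]
2. B_y = 5  [B = 2·M−A = 2·(15/2, 25/2)−(13, 20)]
   so B = (2, 5)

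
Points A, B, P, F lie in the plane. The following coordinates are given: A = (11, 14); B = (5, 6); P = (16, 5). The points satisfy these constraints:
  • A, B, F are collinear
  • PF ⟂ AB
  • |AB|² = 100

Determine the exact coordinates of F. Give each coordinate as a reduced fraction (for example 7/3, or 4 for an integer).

1. F_x = 212/25  [[A, B, F are collinear ⇒ 8x-6y-4=0] ∩ [PF ⟂ AB ⇒ -6x-8y+136=0]]
2. F_y = 266/25  [[A, B, F are collinear ⇒ 8x-6y-4=0] ∩ [PF ⟂ AB ⇒ -6x-8y+136=0]]
   so F = (212/25, 266/25)

F = (212/25, 266/25)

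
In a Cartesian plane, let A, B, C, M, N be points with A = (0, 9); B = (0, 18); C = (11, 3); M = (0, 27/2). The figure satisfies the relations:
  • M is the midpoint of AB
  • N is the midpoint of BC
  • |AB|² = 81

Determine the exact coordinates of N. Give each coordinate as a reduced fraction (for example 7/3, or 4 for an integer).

N = (11/2, 21/2)

1. N_x = 11/2  [2·N = B+C = (0, 18)+(11, 3)]
2. N_y = 21/2  [2·N = B+C = (0, 18)+(11, 3)]
   so N = (11/2, 21/2)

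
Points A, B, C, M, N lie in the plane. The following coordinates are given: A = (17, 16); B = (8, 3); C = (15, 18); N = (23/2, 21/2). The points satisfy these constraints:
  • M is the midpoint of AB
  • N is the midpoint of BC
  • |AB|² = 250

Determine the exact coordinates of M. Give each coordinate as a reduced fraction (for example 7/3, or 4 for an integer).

M = (25/2, 19/2)

1. M_x = 25/2  [2·M = A+B = (17, 16)+(8, 3)]
2. M_y = 19/2  [2·M = A+B = (17, 16)+(8, 3)]
   so M = (25/2, 19/2)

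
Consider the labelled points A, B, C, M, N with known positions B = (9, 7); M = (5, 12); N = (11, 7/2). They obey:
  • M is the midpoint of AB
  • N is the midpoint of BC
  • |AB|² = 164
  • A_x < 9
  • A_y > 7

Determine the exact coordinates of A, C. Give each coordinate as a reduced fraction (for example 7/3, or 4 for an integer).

A = (1, 17)
C = (13, 0)

1. A_x = 1  [A = 2·M−B = 2·(5, 12)−(9, 7)]
2. A_y = 17  [A = 2·M−B = 2·(5, 12)−(9, 7)]
   so A = (1, 17)
3. C_x = 13  [C = 2·N−B = 2·(11, 7/2)−(9, 7)]
4. C_y = 0  [C = 2·N−B = 2·(11, 7/2)−(9, 7)]
   so C = (13, 0)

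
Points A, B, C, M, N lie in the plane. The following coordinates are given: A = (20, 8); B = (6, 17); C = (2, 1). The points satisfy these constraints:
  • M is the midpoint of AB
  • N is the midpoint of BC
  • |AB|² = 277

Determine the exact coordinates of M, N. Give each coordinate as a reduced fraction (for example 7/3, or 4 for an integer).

1. M_x = 13  [2·M = A+B = (20, 8)+(6, 17)]
2. M_y = 25/2  [2·M = A+B = (20, 8)+(6, 17)]
   so M = (13, 25/2)
3. N_x = 4  [2·N = B+C = (6, 17)+(2, 1)]
4. N_y = 9  [2·N = B+C = (6, 17)+(2, 1)]
   so N = (4, 9)

M = (13, 25/2)
N = (4, 9)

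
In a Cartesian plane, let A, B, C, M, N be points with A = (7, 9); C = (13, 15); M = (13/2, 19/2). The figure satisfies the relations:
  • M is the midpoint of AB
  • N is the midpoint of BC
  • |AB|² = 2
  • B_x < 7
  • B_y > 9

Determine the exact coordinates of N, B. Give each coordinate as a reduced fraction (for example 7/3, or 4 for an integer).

N = (19/2, 25/2)
B = (6, 10)

1. B_x = 6  [B = 2·M−A = 2·(13/2, 19/2)−(7, 9)]
2. B_y = 10  [B = 2·M−A = 2·(13/2, 19/2)−(7, 9)]
   so B = (6, 10)
3. N_x = 19/2  [2·N = B+C = (6, 10)+(13, 15)]
4. N_y = 25/2  [2·N = B+C = (6, 10)+(13, 15)]
   so N = (19/2, 25/2)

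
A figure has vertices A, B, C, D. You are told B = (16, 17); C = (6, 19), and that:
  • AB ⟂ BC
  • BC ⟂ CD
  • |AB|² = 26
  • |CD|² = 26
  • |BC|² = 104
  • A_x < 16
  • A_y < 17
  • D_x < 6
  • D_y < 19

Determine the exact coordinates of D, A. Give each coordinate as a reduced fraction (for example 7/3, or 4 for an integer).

D = (5, 14)
A = (15, 12)

1. D_x = 5  [[BC ⟂ CD ⇒ -10x+2y+22=0] ∩ [|D−(6, 19)|²=26]]
2. D_y = 14  [[BC ⟂ CD ⇒ -10x+2y+22=0] ∩ [|D−(6, 19)|²=26]]
   so D = (5, 14)
3. A_x = 15  [[AB ⟂ BC ⇒ 10x-2y-126=0] ∩ [|A−(16, 17)|²=26]]
4. A_y = 12  [[AB ⟂ BC ⇒ 10x-2y-126=0] ∩ [|A−(16, 17)|²=26]]
   so A = (15, 12)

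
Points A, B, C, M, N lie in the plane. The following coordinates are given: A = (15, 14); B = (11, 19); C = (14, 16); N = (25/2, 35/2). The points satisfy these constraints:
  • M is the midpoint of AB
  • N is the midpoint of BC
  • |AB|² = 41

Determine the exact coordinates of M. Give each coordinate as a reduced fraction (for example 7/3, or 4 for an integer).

M = (13, 33/2)

1. M_x = 13  [2·M = A+B = (15, 14)+(11, 19)]
2. M_y = 33/2  [2·M = A+B = (15, 14)+(11, 19)]
   so M = (13, 33/2)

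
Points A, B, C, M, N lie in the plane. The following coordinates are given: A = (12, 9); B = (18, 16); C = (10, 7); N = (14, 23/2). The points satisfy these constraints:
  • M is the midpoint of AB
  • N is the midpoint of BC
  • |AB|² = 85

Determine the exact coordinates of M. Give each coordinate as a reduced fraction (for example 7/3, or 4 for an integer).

M = (15, 25/2)

1. M_x = 15  [2·M = A+B = (12, 9)+(18, 16)]
2. M_y = 25/2  [2·M = A+B = (12, 9)+(18, 16)]
   so M = (15, 25/2)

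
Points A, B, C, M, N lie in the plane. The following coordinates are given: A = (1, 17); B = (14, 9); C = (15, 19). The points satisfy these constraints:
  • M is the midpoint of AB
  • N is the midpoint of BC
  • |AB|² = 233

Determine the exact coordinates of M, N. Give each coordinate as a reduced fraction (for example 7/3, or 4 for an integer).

M = (15/2, 13)
N = (29/2, 14)

1. M_x = 15/2  [2·M = A+B = (1, 17)+(14, 9)]
2. M_y = 13  [2·M = A+B = (1, 17)+(14, 9)]
   so M = (15/2, 13)
3. N_x = 29/2  [2·N = B+C = (14, 9)+(15, 19)]
4. N_y = 14  [2·N = B+C = (14, 9)+(15, 19)]
   so N = (29/2, 14)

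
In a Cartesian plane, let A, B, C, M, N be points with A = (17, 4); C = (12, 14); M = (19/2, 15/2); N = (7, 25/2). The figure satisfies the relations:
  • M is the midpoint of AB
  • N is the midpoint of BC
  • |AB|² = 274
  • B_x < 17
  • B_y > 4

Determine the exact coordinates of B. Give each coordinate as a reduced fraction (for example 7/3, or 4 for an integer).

1. B_x = 2  [B = 2·M−A = 2·(19/2, 15/2)−(17, 4)]
2. B_y = 11  [B = 2·M−A = 2·(19/2, 15/2)−(17, 4)]
   so B = (2, 11)

B = (2, 11)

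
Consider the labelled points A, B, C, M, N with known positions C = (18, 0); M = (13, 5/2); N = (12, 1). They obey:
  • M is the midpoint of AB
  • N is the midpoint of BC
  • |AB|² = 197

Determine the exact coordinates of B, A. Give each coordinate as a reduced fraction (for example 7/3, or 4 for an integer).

1. B_x = 6  [B = 2·N−C = 2·(12, 1)−(18, 0)]
2. B_y = 2  [B = 2·N−C = 2·(12, 1)−(18, 0)]
   so B = (6, 2)
3. A_x = 20  [A = 2·M−B = 2·(13, 5/2)−(6, 2)]
4. A_y = 3  [A = 2·M−B = 2·(13, 5/2)−(6, 2)]
   so A = (20, 3)

B = (6, 2)
A = (20, 3)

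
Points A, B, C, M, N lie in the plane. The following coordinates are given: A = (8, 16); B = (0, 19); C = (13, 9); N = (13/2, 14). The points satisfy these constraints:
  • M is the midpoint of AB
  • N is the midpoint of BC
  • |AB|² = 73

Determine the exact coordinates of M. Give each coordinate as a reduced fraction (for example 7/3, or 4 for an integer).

1. M_x = 4  [2·M = A+B = (8, 16)+(0, 19)]
2. M_y = 35/2  [2·M = A+B = (8, 16)+(0, 19)]
   so M = (4, 35/2)

M = (4, 35/2)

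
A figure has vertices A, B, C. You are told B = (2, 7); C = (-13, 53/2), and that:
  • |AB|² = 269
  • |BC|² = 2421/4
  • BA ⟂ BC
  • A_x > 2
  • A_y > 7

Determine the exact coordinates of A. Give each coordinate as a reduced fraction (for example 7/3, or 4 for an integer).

1. A_x = 15  [[BA ⟂ BC ⇒ -15x+39/2y-213/2=0] ∩ [|A−(2, 7)|²=269]]
2. A_y = 17  [[BA ⟂ BC ⇒ -15x+39/2y-213/2=0] ∩ [|A−(2, 7)|²=269]]
   so A = (15, 17)

A = (15, 17)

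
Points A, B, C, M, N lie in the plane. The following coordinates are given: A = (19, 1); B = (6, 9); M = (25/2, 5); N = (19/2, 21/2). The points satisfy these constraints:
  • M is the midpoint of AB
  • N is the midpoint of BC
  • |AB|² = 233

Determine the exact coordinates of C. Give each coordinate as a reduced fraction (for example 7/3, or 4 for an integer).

1. C_x = 13  [C = 2·N−B = 2·(19/2, 21/2)−(6, 9)]
2. C_y = 12  [C = 2·N−B = 2·(19/2, 21/2)−(6, 9)]
   so C = (13, 12)

C = (13, 12)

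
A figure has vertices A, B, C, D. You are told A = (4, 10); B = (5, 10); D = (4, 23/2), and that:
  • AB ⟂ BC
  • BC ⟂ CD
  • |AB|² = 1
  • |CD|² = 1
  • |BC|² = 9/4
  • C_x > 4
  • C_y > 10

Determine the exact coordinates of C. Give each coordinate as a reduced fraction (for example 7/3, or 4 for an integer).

1. C_x = 5  [[AB ⟂ BC ⇒ 1x-5=0] ∩ [|C−(4, 23/2)|²=1]]
2. C_y = 23/2  [[AB ⟂ BC ⇒ 1x-5=0] ∩ [|C−(4, 23/2)|²=1]]
   so C = (5, 23/2)

C = (5, 23/2)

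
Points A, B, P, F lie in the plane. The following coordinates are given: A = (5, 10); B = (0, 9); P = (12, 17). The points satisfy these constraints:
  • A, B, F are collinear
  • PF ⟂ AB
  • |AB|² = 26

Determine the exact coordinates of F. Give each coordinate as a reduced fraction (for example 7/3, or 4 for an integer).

1. F_x = 170/13  [[A, B, F are collinear ⇒ 1x-5y+45=0] ∩ [PF ⟂ AB ⇒ -5x-1y+77=0]]
2. F_y = 151/13  [[A, B, F are collinear ⇒ 1x-5y+45=0] ∩ [PF ⟂ AB ⇒ -5x-1y+77=0]]
   so F = (170/13, 151/13)

F = (170/13, 151/13)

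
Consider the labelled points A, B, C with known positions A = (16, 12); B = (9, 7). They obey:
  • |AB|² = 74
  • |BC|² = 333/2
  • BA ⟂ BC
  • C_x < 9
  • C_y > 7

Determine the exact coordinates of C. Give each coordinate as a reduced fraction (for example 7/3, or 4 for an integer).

C = (3/2, 35/2)

1. C_x = 3/2  [[BA ⟂ BC ⇒ 7x+5y-98=0] ∩ [|C−(9, 7)|²=333/2]]
2. C_y = 35/2  [[BA ⟂ BC ⇒ 7x+5y-98=0] ∩ [|C−(9, 7)|²=333/2]]
   so C = (3/2, 35/2)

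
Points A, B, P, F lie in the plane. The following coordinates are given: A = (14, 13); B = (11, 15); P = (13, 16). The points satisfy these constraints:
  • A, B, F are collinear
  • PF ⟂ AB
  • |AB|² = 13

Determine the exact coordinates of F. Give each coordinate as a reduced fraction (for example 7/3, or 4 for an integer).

1. F_x = 155/13  [[A, B, F are collinear ⇒ -2x-3y+67=0] ∩ [PF ⟂ AB ⇒ -3x+2y+7=0]]
2. F_y = 187/13  [[A, B, F are collinear ⇒ -2x-3y+67=0] ∩ [PF ⟂ AB ⇒ -3x+2y+7=0]]
   so F = (155/13, 187/13)

F = (155/13, 187/13)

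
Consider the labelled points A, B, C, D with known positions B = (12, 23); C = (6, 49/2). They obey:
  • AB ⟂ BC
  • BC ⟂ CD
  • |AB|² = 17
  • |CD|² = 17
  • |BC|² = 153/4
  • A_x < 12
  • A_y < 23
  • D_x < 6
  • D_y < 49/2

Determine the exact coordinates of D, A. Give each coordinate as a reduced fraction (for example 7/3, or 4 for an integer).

1. D_x = 5  [[BC ⟂ CD ⇒ -6x+3/2y-3/4=0] ∩ [|D−(6, 49/2)|²=17]]
2. D_y = 41/2  [[BC ⟂ CD ⇒ -6x+3/2y-3/4=0] ∩ [|D−(6, 49/2)|²=17]]
   so D = (5, 41/2)
3. A_x = 11  [[AB ⟂ BC ⇒ 6x-3/2y-75/2=0] ∩ [|A−(12, 23)|²=17]]
4. A_y = 19  [[AB ⟂ BC ⇒ 6x-3/2y-75/2=0] ∩ [|A−(12, 23)|²=17]]
   so A = (11, 19)

D = (5, 41/2)
A = (11, 19)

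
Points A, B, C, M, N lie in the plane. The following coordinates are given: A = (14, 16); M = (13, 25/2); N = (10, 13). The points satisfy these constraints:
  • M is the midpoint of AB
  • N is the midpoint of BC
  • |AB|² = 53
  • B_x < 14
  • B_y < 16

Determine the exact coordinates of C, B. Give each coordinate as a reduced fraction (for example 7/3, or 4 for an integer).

1. B_x = 12  [B = 2·M−A = 2·(13, 25/2)−(14, 16)]
2. B_y = 9  [B = 2·M−A = 2·(13, 25/2)−(14, 16)]
   so B = (12, 9)
3. C_x = 8  [C = 2·N−B = 2·(10, 13)−(12, 9)]
4. C_y = 17  [C = 2·N−B = 2·(10, 13)−(12, 9)]
   so C = (8, 17)

C = (8, 17)
B = (12, 9)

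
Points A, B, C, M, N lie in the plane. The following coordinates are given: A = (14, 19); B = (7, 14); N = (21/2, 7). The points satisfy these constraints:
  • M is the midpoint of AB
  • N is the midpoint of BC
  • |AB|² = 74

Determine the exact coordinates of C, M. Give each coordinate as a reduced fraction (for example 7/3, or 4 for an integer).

1. M_x = 21/2  [2·M = A+B = (14, 19)+(7, 14)]
2. M_y = 33/2  [2·M = A+B = (14, 19)+(7, 14)]
   so M = (21/2, 33/2)
3. C_x = 14  [C = 2·N−B = 2·(21/2, 7)−(7, 14)]
4. C_y = 0  [C = 2·N−B = 2·(21/2, 7)−(7, 14)]
   so C = (14, 0)

C = (14, 0)
M = (21/2, 33/2)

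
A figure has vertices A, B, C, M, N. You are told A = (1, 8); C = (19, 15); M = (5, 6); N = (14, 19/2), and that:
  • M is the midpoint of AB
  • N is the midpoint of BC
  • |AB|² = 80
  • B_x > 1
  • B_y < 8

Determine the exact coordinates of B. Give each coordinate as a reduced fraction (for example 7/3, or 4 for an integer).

B = (9, 4)

1. B_x = 9  [B = 2·M−A = 2·(5, 6)−(1, 8)]
2. B_y = 4  [B = 2·M−A = 2·(5, 6)−(1, 8)]
   so B = (9, 4)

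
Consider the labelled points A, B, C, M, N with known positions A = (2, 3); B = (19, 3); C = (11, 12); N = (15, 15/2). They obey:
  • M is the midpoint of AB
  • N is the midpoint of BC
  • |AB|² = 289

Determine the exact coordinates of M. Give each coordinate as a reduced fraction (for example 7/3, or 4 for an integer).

M = (21/2, 3)

1. M_x = 21/2  [2·M = A+B = (2, 3)+(19, 3)]
2. M_y = 3  [2·M = A+B = (2, 3)+(19, 3)]
   so M = (21/2, 3)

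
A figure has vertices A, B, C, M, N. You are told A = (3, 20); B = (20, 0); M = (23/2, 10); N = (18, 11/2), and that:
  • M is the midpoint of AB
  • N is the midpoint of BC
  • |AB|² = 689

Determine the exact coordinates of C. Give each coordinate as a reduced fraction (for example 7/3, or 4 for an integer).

C = (16, 11)

1. C_x = 16  [C = 2·N−B = 2·(18, 11/2)−(20, 0)]
2. C_y = 11  [C = 2·N−B = 2·(18, 11/2)−(20, 0)]
   so C = (16, 11)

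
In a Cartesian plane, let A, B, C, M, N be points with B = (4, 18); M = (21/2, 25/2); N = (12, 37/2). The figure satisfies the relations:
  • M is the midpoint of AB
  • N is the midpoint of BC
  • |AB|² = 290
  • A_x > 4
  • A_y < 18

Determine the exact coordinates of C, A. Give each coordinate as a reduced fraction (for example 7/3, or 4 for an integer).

C = (20, 19)
A = (17, 7)

1. A_x = 17  [A = 2·M−B = 2·(21/2, 25/2)−(4, 18)]
2. A_y = 7  [A = 2·M−B = 2·(21/2, 25/2)−(4, 18)]
   so A = (17, 7)
3. C_x = 20  [C = 2·N−B = 2·(12, 37/2)−(4, 18)]
4. C_y = 19  [C = 2·N−B = 2·(12, 37/2)−(4, 18)]
   so C = (20, 19)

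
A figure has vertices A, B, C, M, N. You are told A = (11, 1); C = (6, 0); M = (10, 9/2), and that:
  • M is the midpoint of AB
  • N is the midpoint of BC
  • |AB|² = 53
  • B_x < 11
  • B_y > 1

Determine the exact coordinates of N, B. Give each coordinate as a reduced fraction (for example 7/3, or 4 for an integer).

1. B_x = 9  [B = 2·M−A = 2·(10, 9/2)−(11, 1)]
2. B_y = 8  [B = 2·M−A = 2·(10, 9/2)−(11, 1)]
   so B = (9, 8)
3. N_x = 15/2  [2·N = B+C = (9, 8)+(6, 0)]
4. N_y = 4  [2·N = B+C = (9, 8)+(6, 0)]
   so N = (15/2, 4)

N = (15/2, 4)
B = (9, 8)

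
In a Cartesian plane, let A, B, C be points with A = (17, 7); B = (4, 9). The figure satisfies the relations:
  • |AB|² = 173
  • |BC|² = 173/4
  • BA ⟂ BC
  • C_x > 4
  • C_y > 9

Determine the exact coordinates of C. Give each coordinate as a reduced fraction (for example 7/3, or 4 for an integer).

1. C_x = 5  [[BA ⟂ BC ⇒ 13x-2y-34=0] ∩ [|C−(4, 9)|²=173/4]]
2. C_y = 31/2  [[BA ⟂ BC ⇒ 13x-2y-34=0] ∩ [|C−(4, 9)|²=173/4]]
   so C = (5, 31/2)

C = (5, 31/2)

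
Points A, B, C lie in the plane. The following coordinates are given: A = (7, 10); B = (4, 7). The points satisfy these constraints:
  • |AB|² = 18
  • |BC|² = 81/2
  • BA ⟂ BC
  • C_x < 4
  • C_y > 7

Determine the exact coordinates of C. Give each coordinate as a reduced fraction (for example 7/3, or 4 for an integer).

C = (-1/2, 23/2)

1. C_x = -1/2  [[BA ⟂ BC ⇒ 3x+3y-33=0] ∩ [|C−(4, 7)|²=81/2]]
2. C_y = 23/2  [[BA ⟂ BC ⇒ 3x+3y-33=0] ∩ [|C−(4, 7)|²=81/2]]
   so C = (-1/2, 23/2)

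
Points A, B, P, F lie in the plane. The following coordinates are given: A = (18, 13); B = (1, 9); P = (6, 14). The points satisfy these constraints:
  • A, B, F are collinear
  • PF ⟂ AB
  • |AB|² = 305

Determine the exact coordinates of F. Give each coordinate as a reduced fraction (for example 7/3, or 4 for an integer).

F = (418/61, 633/61)

1. F_x = 418/61  [[A, B, F are collinear ⇒ 4x-17y+149=0] ∩ [PF ⟂ AB ⇒ -17x-4y+158=0]]
2. F_y = 633/61  [[A, B, F are collinear ⇒ 4x-17y+149=0] ∩ [PF ⟂ AB ⇒ -17x-4y+158=0]]
   so F = (418/61, 633/61)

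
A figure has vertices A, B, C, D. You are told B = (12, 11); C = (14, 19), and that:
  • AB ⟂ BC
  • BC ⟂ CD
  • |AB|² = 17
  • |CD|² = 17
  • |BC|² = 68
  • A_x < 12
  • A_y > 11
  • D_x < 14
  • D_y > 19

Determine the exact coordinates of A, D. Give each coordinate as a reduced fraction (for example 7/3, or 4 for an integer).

1. A_x = 8  [[AB ⟂ BC ⇒ -2x-8y+112=0] ∩ [|A−(12, 11)|²=17]]
2. A_y = 12  [[AB ⟂ BC ⇒ -2x-8y+112=0] ∩ [|A−(12, 11)|²=17]]
   so A = (8, 12)
3. D_x = 10  [[BC ⟂ CD ⇒ 2x+8y-180=0] ∩ [|D−(14, 19)|²=17]]
4. D_y = 20  [[BC ⟂ CD ⇒ 2x+8y-180=0] ∩ [|D−(14, 19)|²=17]]
   so D = (10, 20)

A = (8, 12)
D = (10, 20)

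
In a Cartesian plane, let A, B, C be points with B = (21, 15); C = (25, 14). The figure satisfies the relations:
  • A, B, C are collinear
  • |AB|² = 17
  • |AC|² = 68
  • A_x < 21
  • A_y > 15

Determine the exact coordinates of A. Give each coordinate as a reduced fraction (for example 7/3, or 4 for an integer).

A = (17, 16)

1. A_x = 17  [[A, B, C are collinear ⇒ 1x+4y-81=0] ∩ [|A−(21, 15)|²=17]]
2. A_y = 16  [[A, B, C are collinear ⇒ 1x+4y-81=0] ∩ [|A−(21, 15)|²=17]]
   so A = (17, 16)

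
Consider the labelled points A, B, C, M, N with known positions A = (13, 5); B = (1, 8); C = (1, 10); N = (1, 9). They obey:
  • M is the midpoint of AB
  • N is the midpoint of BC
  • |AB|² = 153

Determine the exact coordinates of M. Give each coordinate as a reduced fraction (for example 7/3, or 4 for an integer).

M = (7, 13/2)

1. M_x = 7  [2·M = A+B = (13, 5)+(1, 8)]
2. M_y = 13/2  [2·M = A+B = (13, 5)+(1, 8)]
   so M = (7, 13/2)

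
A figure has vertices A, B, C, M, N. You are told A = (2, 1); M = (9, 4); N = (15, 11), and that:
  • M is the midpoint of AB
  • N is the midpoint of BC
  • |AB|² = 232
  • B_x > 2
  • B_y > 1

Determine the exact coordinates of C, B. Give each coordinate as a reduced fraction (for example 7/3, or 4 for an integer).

C = (14, 15)
B = (16, 7)

1. B_x = 16  [B = 2·M−A = 2·(9, 4)−(2, 1)]
2. B_y = 7  [B = 2·M−A = 2·(9, 4)−(2, 1)]
   so B = (16, 7)
3. C_x = 14  [C = 2·N−B = 2·(15, 11)−(16, 7)]
4. C_y = 15  [C = 2·N−B = 2·(15, 11)−(16, 7)]
   so C = (14, 15)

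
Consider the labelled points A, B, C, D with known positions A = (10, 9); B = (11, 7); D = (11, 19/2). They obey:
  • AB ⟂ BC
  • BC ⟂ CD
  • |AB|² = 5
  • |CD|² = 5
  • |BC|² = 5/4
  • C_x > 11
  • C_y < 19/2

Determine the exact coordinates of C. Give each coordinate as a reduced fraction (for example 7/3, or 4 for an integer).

C = (12, 15/2)

1. C_x = 12  [[AB ⟂ BC ⇒ 1x-2y+3=0] ∩ [|C−(11, 19/2)|²=5]]
2. C_y = 15/2  [[AB ⟂ BC ⇒ 1x-2y+3=0] ∩ [|C−(11, 19/2)|²=5]]
   so C = (12, 15/2)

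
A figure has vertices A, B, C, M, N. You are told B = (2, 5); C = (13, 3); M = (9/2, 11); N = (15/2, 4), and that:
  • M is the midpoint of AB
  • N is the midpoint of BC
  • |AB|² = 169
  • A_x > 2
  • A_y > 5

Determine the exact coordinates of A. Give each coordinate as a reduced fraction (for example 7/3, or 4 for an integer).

A = (7, 17)

1. A_x = 7  [A = 2·M−B = 2·(9/2, 11)−(2, 5)]
2. A_y = 17  [A = 2·M−B = 2·(9/2, 11)−(2, 5)]
   so A = (7, 17)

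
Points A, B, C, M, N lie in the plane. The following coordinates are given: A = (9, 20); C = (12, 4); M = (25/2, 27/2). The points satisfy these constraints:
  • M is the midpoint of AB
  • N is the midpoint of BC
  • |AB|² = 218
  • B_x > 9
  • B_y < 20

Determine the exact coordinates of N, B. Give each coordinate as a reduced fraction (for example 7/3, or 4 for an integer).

N = (14, 11/2)
B = (16, 7)

1. B_x = 16  [B = 2·M−A = 2·(25/2, 27/2)−(9, 20)]
2. B_y = 7  [B = 2·M−A = 2·(25/2, 27/2)−(9, 20)]
   so B = (16, 7)
3. N_x = 14  [2·N = B+C = (16, 7)+(12, 4)]
4. N_y = 11/2  [2·N = B+C = (16, 7)+(12, 4)]
   so N = (14, 11/2)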